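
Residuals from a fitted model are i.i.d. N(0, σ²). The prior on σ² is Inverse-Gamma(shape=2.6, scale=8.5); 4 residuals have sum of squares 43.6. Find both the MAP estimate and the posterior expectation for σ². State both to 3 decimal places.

Posterior: Inverse-Gamma(shape = 2.6+4/2 = 4.6, scale = 8.5+43.6/2 = 30.3).
Mode = β/(α+1) = 30.3/5.6 = 5.411.
Mean = β/(α−1) = 30.3/3.6 = 8.417.

MAP estimate = 5.411, posterior expectation = 8.417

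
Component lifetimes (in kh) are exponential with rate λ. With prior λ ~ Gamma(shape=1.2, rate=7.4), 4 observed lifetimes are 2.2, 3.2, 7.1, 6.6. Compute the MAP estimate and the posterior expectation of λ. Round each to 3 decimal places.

MAP estimate = 0.158, posterior expectation = 0.196

Σ times = 19.1. Posterior: Gamma(shape = 1.2+4 = 5.2, rate = 7.4+19.1 = 26.5).
Mode = (α−1)/β = 4.2/26.5 = 0.158.
Mean = α/β = 5.2/26.5 = 0.196.
Right-skewed posterior ⇒ mode < mean.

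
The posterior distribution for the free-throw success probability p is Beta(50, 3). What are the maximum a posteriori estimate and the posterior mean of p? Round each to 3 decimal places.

Mode = (50−1)/(50+3−2) = 49/51 = 0.961.
Mean = 50/(50+3) = 50/53 = 0.943.
Mode > mean: the posterior has a left tail.

MAP = 0.961; posterior mean = 0.943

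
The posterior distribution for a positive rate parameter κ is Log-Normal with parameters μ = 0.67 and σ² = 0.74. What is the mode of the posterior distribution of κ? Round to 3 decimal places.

0.932

Mode = exp(μ − σ²) = exp(-0.07) = 0.932.
Mean = exp(μ + σ²/2) = exp(1.040) = 2.829.
This is the posterior mode — the MAP estimate.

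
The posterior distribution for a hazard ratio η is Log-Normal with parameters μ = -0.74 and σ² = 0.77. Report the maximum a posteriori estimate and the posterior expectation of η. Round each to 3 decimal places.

MAP = 0.221, posterior mean = 0.701

Mode = exp(μ − σ²) = exp(-1.51) = 0.221.
Mean = exp(μ + σ²/2) = exp(-0.355) = 0.701.
Mean > mode: the posterior has a right tail.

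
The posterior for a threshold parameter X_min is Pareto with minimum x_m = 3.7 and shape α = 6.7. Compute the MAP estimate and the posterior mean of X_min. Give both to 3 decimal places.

The Pareto density is strictly decreasing on [x_m, ∞), so the mode is x_m = 3.700.
Mean = α·x_m/(α−1) = 6.7·3.7/5.7 = 4.349.

X_min_MAP = 3.700, E[X_min|data] = 4.349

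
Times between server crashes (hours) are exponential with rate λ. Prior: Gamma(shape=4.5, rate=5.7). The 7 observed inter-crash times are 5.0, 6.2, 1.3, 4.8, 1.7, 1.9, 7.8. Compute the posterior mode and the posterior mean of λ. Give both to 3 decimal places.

Σ times = 28.7. Posterior: Gamma(shape = 4.5+7 = 11.5, rate = 5.7+28.7 = 34.4).
Mode = (α−1)/β = 10.5/34.4 = 0.305.
Mean = α/β = 11.5/34.4 = 0.334.
Right-skewed posterior ⇒ mode < mean.

MAP = 0.305, posterior mean = 0.334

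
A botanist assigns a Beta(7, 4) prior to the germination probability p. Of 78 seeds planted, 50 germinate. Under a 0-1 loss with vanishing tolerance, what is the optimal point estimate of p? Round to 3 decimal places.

Posterior: Beta(7+50, 4+28) = Beta(57, 32).
Mode = (57−1)/(57+32−2) = 56/87 = 0.644.
Mean = 57/(57+32) = 57/89 = 0.640.
This is the posterior mode — the MAP estimate.

0.644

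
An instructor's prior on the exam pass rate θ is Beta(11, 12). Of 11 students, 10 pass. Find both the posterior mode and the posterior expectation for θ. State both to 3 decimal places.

MAP = 0.625, posterior mean = 0.618

Posterior: Beta(11+10, 12+1) = Beta(21, 13).
Mode = (21−1)/(21+13−2) = 20/32 = 0.625.
Mean = 21/(21+13) = 21/34 = 0.618.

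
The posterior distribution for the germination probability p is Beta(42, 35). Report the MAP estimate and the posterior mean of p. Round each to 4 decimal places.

p_MAP = 0.5467, E[p|data] = 0.5455

Mode = (42−1)/(42+35−2) = 41/75 = 0.5467.
Mean = 42/(42+35) = 42/77 = 0.5455.
Mode > mean: the posterior has a left tail.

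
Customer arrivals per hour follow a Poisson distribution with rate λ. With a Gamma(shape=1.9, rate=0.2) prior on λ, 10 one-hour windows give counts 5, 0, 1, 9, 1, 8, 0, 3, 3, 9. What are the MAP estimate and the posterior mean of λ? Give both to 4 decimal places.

Σ counts = 39. Posterior: Gamma(shape = 1.9+39 = 40.9, rate = 0.2+10 = 10.2).
Mode = (α−1)/β = 39.9/10.2 = 3.9118.
Mean = α/β = 40.9/10.2 = 4.0098.

λ_MAP = 3.9118, E[λ|data] = 4.0098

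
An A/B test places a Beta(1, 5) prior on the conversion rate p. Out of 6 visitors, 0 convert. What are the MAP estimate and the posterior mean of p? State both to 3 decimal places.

Posterior: Beta(1+0, 5+6) = Beta(1, 11).
Since α = 1 ≤ 1 and β > 1, the Beta density is monotone decreasing on [0,1]; the mode is at 0.
Mean = 1/(1+11) = 0.083.

MAP = 0.000, posterior mean = 0.083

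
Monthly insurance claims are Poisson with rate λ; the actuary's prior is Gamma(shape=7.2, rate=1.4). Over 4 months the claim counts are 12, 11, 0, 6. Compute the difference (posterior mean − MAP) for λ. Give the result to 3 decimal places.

Σ counts = 29. Posterior: Gamma(shape = 7.2+29 = 36.2, rate = 1.4+4 = 5.4).
Mode = (α−1)/β = 35.2/5.4 = 6.519.
Mean = α/β = 36.2/5.4 = 6.704.
Difference = 6.704 − 6.519 = 0.185.

0.185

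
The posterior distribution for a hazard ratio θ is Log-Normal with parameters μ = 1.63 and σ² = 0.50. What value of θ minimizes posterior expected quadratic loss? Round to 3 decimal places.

6.554

Mode = exp(μ − σ²) = exp(1.13) = 3.096.
Mean = exp(μ + σ²/2) = exp(1.880) = 6.554.
Quadratic loss ⇒ the optimal estimator is the posterior mean.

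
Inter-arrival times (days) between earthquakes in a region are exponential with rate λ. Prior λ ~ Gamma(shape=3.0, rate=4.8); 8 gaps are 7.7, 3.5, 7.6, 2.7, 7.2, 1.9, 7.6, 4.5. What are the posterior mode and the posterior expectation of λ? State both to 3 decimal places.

MAP = 0.211; posterior mean = 0.232

Σ times = 42.7. Posterior: Gamma(shape = 3.0+8 = 11.0, rate = 4.8+42.7 = 47.5).
Mode = (α−1)/β = 10.0/47.5 = 0.211.
Mean = α/β = 11.0/47.5 = 0.232.
The posterior is right-skewed, so the mean exceeds the mode.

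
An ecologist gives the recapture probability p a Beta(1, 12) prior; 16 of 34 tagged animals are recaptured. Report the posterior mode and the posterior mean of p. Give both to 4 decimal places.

posterior mode = 0.3556, posterior mean = 0.3617

Posterior: Beta(1+16, 12+18) = Beta(17, 30).
Mode = (17−1)/(17+30−2) = 16/45 = 0.3556.
Mean = 17/(17+30) = 17/47 = 0.3617.
Mean > mode: the posterior has a right tail.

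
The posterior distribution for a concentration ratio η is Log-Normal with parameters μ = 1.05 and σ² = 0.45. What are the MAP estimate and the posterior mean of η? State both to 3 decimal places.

MAP = 1.822, posterior mean = 3.579

Mode = exp(μ − σ²) = exp(0.60) = 1.822.
Mean = exp(μ + σ²/2) = exp(1.275) = 3.579.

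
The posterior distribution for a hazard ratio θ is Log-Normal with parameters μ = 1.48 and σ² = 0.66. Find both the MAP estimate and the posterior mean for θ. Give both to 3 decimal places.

MAP = 2.270, posterior mean = 6.110

Mode = exp(μ − σ²) = exp(0.82) = 2.270.
Mean = exp(μ + σ²/2) = exp(1.810) = 6.110.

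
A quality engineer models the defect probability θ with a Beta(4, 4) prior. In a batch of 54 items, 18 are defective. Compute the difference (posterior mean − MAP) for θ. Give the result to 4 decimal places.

Posterior: Beta(4+18, 4+36) = Beta(22, 40).
Mode = (22−1)/(22+40−2) = 21/60 = 0.3500.
Mean = 22/(22+40) = 22/62 = 0.3548.
Difference = 0.3548 − 0.3500 = 0.0048.

0.0048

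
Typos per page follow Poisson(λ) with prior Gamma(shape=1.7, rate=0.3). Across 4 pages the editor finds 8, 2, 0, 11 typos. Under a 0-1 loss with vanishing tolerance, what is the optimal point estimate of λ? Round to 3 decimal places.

Σ counts = 21. Posterior: Gamma(shape = 1.7+21 = 22.7, rate = 0.3+4 = 4.3).
Mode = (α−1)/β = 21.7/4.3 = 5.047.
Mean = α/β = 22.7/4.3 = 5.279.
This is the posterior mode — the MAP estimate.

5.047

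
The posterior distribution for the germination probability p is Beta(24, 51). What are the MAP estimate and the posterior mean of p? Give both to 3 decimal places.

MAP = 0.315, posterior mean = 0.320

Mode = (24−1)/(24+51−2) = 23/73 = 0.315.
Mean = 24/(24+51) = 24/75 = 0.320.
Mean > mode: the posterior has a right tail.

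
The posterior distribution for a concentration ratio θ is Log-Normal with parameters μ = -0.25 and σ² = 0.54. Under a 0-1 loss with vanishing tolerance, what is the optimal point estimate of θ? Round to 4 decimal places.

Mode = exp(μ − σ²) = exp(-0.79) = 0.4538.
Mean = exp(μ + σ²/2) = exp(0.020) = 1.0202.
This is the posterior mode — the MAP estimate.

0.4538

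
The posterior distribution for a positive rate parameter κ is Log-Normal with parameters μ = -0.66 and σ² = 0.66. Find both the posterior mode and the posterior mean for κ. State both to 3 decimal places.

posterior mode = 0.267, posterior mean = 0.719

Mode = exp(μ − σ²) = exp(-1.32) = 0.267.
Mean = exp(μ + σ²/2) = exp(-0.330) = 0.719.
Right-skewed posterior ⇒ mode < mean.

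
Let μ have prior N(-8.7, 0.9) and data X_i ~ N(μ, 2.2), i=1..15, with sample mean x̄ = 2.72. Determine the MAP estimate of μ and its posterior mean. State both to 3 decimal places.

MAP: 1.120. Posterior mean: 1.120.

Posterior for μ is Normal. Precision-weighted mean: (1/0.9·-8.7 + 15/2.2·2.72) / (1/0.9 + 15/2.2) = 1.120.
A Normal posterior is symmetric, so mode = mean.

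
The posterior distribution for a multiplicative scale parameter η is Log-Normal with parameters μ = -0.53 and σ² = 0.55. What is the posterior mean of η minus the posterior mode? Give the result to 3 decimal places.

Mode = exp(μ − σ²) = exp(-1.08) = 0.340.
Mean = exp(μ + σ²/2) = exp(-0.255) = 0.775.
Difference = 0.775 − 0.340 = 0.435.
The posterior is right-skewed, so the mean exceeds the mode.

0.435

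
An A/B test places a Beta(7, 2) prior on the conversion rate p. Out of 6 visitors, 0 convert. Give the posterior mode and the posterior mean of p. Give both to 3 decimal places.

Posterior: Beta(7+0, 2+6) = Beta(7, 8).
Mode = (7−1)/(7+8−2) = 6/13 = 0.462.
Mean = 7/(7+8) = 7/15 = 0.467.

MAP: 0.462. Posterior mean: 0.467.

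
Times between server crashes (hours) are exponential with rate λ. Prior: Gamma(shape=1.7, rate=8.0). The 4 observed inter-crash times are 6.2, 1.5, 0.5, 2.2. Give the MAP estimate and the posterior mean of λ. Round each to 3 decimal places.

Σ times = 10.4. Posterior: Gamma(shape = 1.7+4 = 5.7, rate = 8.0+10.4 = 18.4).
Mode = (α−1)/β = 4.7/18.4 = 0.255.
Mean = α/β = 5.7/18.4 = 0.310.

MAP: 0.255. Posterior mean: 0.310.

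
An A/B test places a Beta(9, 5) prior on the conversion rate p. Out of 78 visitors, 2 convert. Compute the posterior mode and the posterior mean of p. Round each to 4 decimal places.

Posterior: Beta(9+2, 5+76) = Beta(11, 81).
Mode = (11−1)/(11+81−2) = 10/90 = 0.1111.
Mean = 11/(11+81) = 11/92 = 0.1196.
Right-skewed posterior ⇒ mode < mean.

posterior mode = 0.1111, posterior mean = 0.1196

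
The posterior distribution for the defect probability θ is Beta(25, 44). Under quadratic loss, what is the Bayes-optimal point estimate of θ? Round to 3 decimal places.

0.362

Mode = (25−1)/(25+44−2) = 24/67 = 0.358.
Mean = 25/(25+44) = 25/69 = 0.362.
Quadratic loss ⇒ the optimal estimator is the posterior mean.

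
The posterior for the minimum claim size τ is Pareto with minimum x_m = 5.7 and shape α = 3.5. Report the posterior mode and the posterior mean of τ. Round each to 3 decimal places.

MAP = 5.700, posterior mean = 7.980

The Pareto density is strictly decreasing on [x_m, ∞), so the mode is x_m = 5.700.
Mean = α·x_m/(α−1) = 3.5·5.7/2.5 = 7.980.
The mean is pulled above the mode by the posterior's right skew.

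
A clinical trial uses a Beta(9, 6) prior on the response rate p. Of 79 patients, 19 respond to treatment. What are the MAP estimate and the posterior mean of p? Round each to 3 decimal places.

Posterior: Beta(9+19, 6+60) = Beta(28, 66).
Mode = (28−1)/(28+66−2) = 27/92 = 0.293.
Mean = 28/(28+66) = 28/94 = 0.298.

MAP = 0.293; posterior mean = 0.298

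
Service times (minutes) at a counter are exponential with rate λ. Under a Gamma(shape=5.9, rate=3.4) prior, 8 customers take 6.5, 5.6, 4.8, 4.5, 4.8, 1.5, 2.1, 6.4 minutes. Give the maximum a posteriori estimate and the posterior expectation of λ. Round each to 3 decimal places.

λ_MAP = 0.326, E[λ|data] = 0.351

Σ times = 36.2. Posterior: Gamma(shape = 5.9+8 = 13.9, rate = 3.4+36.2 = 39.6).
Mode = (α−1)/β = 12.9/39.6 = 0.326.
Mean = α/β = 13.9/39.6 = 0.351.
Right-skewed posterior ⇒ mode < mean.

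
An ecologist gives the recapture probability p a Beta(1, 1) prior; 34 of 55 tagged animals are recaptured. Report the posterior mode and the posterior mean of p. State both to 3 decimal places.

posterior mode = 0.618, posterior mean = 0.614

Posterior: Beta(1+34, 1+21) = Beta(35, 22).
Mode = (35−1)/(35+22−2) = 34/55 = 0.618.
With a flat prior the MAP equals the MLE, 34/55.
Mean = 35/(35+22) = 35/57 = 0.614.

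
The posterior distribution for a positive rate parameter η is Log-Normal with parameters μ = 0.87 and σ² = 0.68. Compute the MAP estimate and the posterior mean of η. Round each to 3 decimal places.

MAP = 1.209; posterior mean = 3.353

Mode = exp(μ − σ²) = exp(0.19) = 1.209.
Mean = exp(μ + σ²/2) = exp(1.210) = 3.353.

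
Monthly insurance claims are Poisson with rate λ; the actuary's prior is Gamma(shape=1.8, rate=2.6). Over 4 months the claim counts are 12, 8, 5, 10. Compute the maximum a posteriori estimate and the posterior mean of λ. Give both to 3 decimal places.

Σ counts = 35. Posterior: Gamma(shape = 1.8+35 = 36.8, rate = 2.6+4 = 6.6).
Mode = (α−1)/β = 35.8/6.6 = 5.424.
Mean = α/β = 36.8/6.6 = 5.576.
The posterior is right-skewed, so the mean exceeds the mode.

maximum a posteriori estimate = 5.424, posterior mean = 5.576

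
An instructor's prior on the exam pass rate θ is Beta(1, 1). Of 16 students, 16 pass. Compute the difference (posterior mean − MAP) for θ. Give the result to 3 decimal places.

Posterior: Beta(1+16, 1+0) = Beta(17, 1).
Since β = 1 ≤ 1 and α > 1, the Beta density is monotone increasing on [0,1]; the mode is at 1.
Mean = 17/(17+1) = 0.944.
Difference = 0.944 − 1.000 = -0.056.

-0.056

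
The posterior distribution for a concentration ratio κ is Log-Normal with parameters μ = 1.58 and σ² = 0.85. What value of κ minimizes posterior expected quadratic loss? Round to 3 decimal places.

7.426

Mode = exp(μ − σ²) = exp(0.73) = 2.075.
Mean = exp(μ + σ²/2) = exp(2.005) = 7.426.
Quadratic loss ⇒ the optimal estimator is the posterior mean.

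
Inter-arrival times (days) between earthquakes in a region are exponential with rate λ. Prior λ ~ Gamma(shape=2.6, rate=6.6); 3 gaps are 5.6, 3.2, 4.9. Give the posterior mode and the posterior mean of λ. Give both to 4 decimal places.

MAP = 0.2266; posterior mean = 0.2759

Σ times = 13.7. Posterior: Gamma(shape = 2.6+3 = 5.6, rate = 6.6+13.7 = 20.3).
Mode = (α−1)/β = 4.6/20.3 = 0.2266.
Mean = α/β = 5.6/20.3 = 0.2759.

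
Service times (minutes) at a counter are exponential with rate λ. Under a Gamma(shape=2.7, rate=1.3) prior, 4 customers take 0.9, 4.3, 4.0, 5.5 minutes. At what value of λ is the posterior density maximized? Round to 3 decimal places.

Σ times = 14.7. Posterior: Gamma(shape = 2.7+4 = 6.7, rate = 1.3+14.7 = 16.0).
Mode = (α−1)/β = 5.7/16.0 = 0.356.
Mean = α/β = 6.7/16.0 = 0.419.
This is the posterior mode — the MAP estimate.

0.356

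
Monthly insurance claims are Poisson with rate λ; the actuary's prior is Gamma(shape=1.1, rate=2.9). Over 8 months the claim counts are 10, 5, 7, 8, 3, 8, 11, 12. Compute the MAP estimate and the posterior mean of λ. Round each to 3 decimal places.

MAP estimate = 5.881, posterior mean = 5.972

Σ counts = 64. Posterior: Gamma(shape = 1.1+64 = 65.1, rate = 2.9+8 = 10.9).
Mode = (α−1)/β = 64.1/10.9 = 5.881.
Mean = α/β = 65.1/10.9 = 5.972.
The mean is pulled above the mode by the posterior's right skew.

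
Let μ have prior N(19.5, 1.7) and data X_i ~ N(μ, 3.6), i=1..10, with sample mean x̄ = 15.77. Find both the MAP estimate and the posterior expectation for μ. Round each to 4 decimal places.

MAP: 16.4218. Posterior mean: 16.4218.

Posterior for μ is Normal. Precision-weighted mean: (1/1.7·19.5 + 10/3.6·15.77) / (1/1.7 + 10/3.6) = 16.4218.
A Normal posterior is symmetric, so mode = mean.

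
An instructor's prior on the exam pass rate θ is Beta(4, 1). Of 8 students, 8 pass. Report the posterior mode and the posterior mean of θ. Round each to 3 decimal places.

MAP = 1.000; posterior mean = 0.923

Posterior: Beta(4+8, 1+0) = Beta(12, 1).
Since β = 1 ≤ 1 and α > 1, the Beta density is monotone increasing on [0,1]; the mode is at 1.
Mean = 12/(12+1) = 0.923.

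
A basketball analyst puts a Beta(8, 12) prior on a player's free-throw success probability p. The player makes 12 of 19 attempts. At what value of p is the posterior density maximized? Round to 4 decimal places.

Posterior: Beta(8+12, 12+7) = Beta(20, 19).
Mode = (20−1)/(20+19−2) = 19/37 = 0.5135.
Mean = 20/(20+19) = 20/39 = 0.5128.
This is the posterior mode — the MAP estimate.

0.5135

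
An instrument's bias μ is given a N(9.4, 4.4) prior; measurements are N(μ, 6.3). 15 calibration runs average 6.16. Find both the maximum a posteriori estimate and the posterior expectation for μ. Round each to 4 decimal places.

MAP = 6.4423; posterior mean = 6.4423

Posterior for μ is Normal. Precision-weighted mean: (1/4.4·9.4 + 15/6.3·6.16) / (1/4.4 + 15/6.3) = 6.4423.
A Normal posterior is symmetric, so mode = mean.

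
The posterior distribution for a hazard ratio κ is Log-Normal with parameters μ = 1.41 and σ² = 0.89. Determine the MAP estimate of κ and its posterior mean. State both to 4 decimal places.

MAP = 1.6820; posterior mean = 6.3917

Mode = exp(μ − σ²) = exp(0.52) = 1.6820.
Mean = exp(μ + σ²/2) = exp(1.855) = 6.3917.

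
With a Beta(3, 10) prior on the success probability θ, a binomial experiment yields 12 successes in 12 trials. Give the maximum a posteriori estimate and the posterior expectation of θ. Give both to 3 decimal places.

Posterior: Beta(3+12, 10+0) = Beta(15, 10).
Mode = (15−1)/(15+10−2) = 14/23 = 0.609.
Mean = 15/(15+10) = 15/25 = 0.600.

θ_MAP = 0.609, E[θ|data] = 0.600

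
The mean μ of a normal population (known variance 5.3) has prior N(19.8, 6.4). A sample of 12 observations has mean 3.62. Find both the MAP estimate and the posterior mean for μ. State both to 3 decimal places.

Posterior for μ is Normal. Precision-weighted mean: (1/6.4·19.8 + 12/5.3·3.62) / (1/6.4 + 12/5.3) = 4.665.
A Normal posterior is symmetric, so mode = mean.

MAP = 4.665, posterior mean = 4.665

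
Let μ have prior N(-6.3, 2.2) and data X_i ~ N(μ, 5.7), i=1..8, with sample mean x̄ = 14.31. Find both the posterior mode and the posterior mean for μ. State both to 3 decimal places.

MAP: 9.268. Posterior mean: 9.268.

Posterior for μ is Normal. Precision-weighted mean: (1/2.2·-6.3 + 8/5.7·14.31) / (1/2.2 + 8/5.7) = 9.268.
A Normal posterior is symmetric, so mode = mean.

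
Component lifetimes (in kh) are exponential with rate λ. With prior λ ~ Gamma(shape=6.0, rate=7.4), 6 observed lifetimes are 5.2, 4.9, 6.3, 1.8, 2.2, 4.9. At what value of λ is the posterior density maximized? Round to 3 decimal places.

0.336

Σ times = 25.3. Posterior: Gamma(shape = 6.0+6 = 12.0, rate = 7.4+25.3 = 32.7).
Mode = (α−1)/β = 11.0/32.7 = 0.336.
Mean = α/β = 12.0/32.7 = 0.367.
This is the posterior mode — the MAP estimate.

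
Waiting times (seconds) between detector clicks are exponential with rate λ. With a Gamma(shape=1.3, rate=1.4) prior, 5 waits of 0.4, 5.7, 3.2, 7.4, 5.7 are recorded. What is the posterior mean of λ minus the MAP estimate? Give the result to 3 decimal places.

Σ times = 22.4. Posterior: Gamma(shape = 1.3+5 = 6.3, rate = 1.4+22.4 = 23.8).
Mode = (α−1)/β = 5.3/23.8 = 0.223.
Mean = α/β = 6.3/23.8 = 0.265.
Difference = 0.265 − 0.223 = 0.042.

0.042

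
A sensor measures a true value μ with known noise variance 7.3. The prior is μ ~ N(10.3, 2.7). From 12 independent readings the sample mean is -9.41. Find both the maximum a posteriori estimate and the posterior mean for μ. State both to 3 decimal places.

Posterior for μ is Normal. Precision-weighted mean: (1/2.7·10.3 + 12/7.3·-9.41) / (1/2.7 + 12/7.3) = -5.786.
A Normal posterior is symmetric, so mode = mean.

MAP: -5.786. Posterior mean: -5.786.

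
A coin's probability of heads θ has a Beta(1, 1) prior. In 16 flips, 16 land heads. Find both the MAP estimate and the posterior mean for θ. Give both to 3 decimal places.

MAP estimate = 1.000, posterior mean = 0.944

Posterior: Beta(1+16, 1+0) = Beta(17, 1).
Since β = 1 ≤ 1 and α > 1, the Beta density is monotone increasing on [0,1]; the mode is at 1.
Mean = 17/(17+1) = 0.944.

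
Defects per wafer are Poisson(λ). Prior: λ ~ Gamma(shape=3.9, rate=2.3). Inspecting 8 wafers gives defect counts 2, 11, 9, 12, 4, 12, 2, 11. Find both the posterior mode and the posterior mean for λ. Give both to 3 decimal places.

Σ counts = 63. Posterior: Gamma(shape = 3.9+63 = 66.9, rate = 2.3+8 = 10.3).
Mode = (α−1)/β = 65.9/10.3 = 6.398.
Mean = α/β = 66.9/10.3 = 6.495.

MAP: 6.398. Posterior mean: 6.495.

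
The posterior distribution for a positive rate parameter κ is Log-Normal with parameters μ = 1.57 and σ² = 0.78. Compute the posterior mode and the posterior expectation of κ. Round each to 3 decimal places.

Mode = exp(μ − σ²) = exp(0.79) = 2.203.
Mean = exp(μ + σ²/2) = exp(1.960) = 7.099.

MAP = 2.203, posterior mean = 7.099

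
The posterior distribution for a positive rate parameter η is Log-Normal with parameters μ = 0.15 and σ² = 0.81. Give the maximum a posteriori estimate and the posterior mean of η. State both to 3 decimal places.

Mode = exp(μ − σ²) = exp(-0.66) = 0.517.
Mean = exp(μ + σ²/2) = exp(0.555) = 1.742.
The mean is pulled above the mode by the posterior's right skew.

MAP = 0.517, posterior mean = 1.742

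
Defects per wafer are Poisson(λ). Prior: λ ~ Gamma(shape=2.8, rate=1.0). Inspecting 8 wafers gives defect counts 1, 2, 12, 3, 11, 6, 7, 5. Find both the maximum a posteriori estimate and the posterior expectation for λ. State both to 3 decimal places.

Σ counts = 47. Posterior: Gamma(shape = 2.8+47 = 49.8, rate = 1.0+8 = 9.0).
Mode = (α−1)/β = 48.8/9.0 = 5.422.
Mean = α/β = 49.8/9.0 = 5.533.
The mean is pulled above the mode by the posterior's right skew.

MAP = 5.422, posterior mean = 5.533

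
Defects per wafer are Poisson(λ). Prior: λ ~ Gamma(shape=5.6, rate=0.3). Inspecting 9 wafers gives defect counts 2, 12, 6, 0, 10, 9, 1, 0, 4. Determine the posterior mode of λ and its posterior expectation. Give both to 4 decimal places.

MAP: 5.2258. Posterior mean: 5.3333.

Σ counts = 44. Posterior: Gamma(shape = 5.6+44 = 49.6, rate = 0.3+9 = 9.3).
Mode = (α−1)/β = 48.6/9.3 = 5.2258.
Mean = α/β = 49.6/9.3 = 5.3333.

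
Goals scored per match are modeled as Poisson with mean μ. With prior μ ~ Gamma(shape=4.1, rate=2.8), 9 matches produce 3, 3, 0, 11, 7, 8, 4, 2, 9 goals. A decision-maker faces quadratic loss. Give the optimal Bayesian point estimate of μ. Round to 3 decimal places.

Σ counts = 47. Posterior: Gamma(shape = 4.1+47 = 51.1, rate = 2.8+9 = 11.8).
Mode = (α−1)/β = 50.1/11.8 = 4.246.
Mean = α/β = 51.1/11.8 = 4.331.
Quadratic loss ⇒ the optimal estimator is the posterior mean.

4.331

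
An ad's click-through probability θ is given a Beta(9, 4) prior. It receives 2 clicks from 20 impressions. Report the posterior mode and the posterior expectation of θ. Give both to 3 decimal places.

Posterior: Beta(9+2, 4+18) = Beta(11, 22).
Mode = (11−1)/(11+22−2) = 10/31 = 0.323.
Mean = 11/(11+22) = 11/33 = 0.333.
The mean is pulled above the mode by the posterior's right skew.

θ_MAP = 0.323, E[θ|data] = 0.333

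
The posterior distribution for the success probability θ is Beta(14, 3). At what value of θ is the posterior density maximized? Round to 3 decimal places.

0.867

Mode = (14−1)/(14+3−2) = 13/15 = 0.867.
Mean = 14/(14+3) = 14/17 = 0.824.
This is the posterior mode — the MAP estimate.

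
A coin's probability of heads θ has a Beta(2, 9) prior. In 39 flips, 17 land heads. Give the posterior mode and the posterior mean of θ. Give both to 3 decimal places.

MAP = 0.375, posterior mean = 0.380

Posterior: Beta(2+17, 9+22) = Beta(19, 31).
Mode = (19−1)/(19+31−2) = 18/48 = 0.375.
Mean = 19/(19+31) = 19/50 = 0.380.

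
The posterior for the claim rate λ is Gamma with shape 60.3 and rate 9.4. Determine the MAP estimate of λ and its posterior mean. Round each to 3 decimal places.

MAP = 6.309; posterior mean = 6.415

Mode = (α−1)/β = 59.3/9.4 = 6.309.
Mean = α/β = 60.3/9.4 = 6.415.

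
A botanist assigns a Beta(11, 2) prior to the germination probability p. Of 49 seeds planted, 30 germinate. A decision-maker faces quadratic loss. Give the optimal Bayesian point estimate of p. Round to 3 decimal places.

Posterior: Beta(11+30, 2+19) = Beta(41, 21).
Mode = (41−1)/(41+21−2) = 40/60 = 0.667.
Mean = 41/(41+21) = 41/62 = 0.661.
Quadratic loss ⇒ the optimal estimator is the posterior mean.

0.661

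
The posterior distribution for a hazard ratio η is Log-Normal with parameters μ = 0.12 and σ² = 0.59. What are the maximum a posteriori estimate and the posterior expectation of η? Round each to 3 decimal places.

η_MAP = 0.625, E[η|data] = 1.514

Mode = exp(μ − σ²) = exp(-0.47) = 0.625.
Mean = exp(μ + σ²/2) = exp(0.415) = 1.514.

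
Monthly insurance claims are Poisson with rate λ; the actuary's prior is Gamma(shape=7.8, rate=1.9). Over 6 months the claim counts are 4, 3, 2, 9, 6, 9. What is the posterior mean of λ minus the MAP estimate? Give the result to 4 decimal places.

Σ counts = 33. Posterior: Gamma(shape = 7.8+33 = 40.8, rate = 1.9+6 = 7.9).
Mode = (α−1)/β = 39.8/7.9 = 5.0380.
Mean = α/β = 40.8/7.9 = 5.1646.
Difference = 5.1646 − 5.0380 = 0.1266.

0.1266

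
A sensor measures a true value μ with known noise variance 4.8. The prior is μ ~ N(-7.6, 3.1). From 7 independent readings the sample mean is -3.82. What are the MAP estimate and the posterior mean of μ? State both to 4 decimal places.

Posterior for μ is Normal. Precision-weighted mean: (1/3.1·-7.6 + 7/4.8·-3.82) / (1/3.1 + 7/4.8) = -4.5047.
A Normal posterior is symmetric, so mode = mean.

MAP = -4.5047, posterior mean = -4.5047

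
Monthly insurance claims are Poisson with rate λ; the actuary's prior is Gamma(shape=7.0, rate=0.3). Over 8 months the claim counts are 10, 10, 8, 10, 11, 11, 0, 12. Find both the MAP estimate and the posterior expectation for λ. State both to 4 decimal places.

MAP = 9.3976; posterior mean = 9.5181

Σ counts = 72. Posterior: Gamma(shape = 7.0+72 = 79.0, rate = 0.3+8 = 8.3).
Mode = (α−1)/β = 78.0/8.3 = 9.3976.
Mean = α/β = 79.0/8.3 = 9.5181.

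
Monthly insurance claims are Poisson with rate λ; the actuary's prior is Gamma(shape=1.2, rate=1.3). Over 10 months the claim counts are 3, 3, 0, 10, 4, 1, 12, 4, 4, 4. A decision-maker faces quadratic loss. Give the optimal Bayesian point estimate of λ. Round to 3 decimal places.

Σ counts = 45. Posterior: Gamma(shape = 1.2+45 = 46.2, rate = 1.3+10 = 11.3).
Mode = (α−1)/β = 45.2/11.3 = 4.000.
Mean = α/β = 46.2/11.3 = 4.088.
Quadratic loss ⇒ the optimal estimator is the posterior mean.

4.088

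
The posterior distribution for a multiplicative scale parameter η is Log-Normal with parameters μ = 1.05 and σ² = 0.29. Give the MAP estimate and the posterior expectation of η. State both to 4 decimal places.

Mode = exp(μ − σ²) = exp(0.76) = 2.1383.
Mean = exp(μ + σ²/2) = exp(1.195) = 3.3036.

MAP = 2.1383, posterior mean = 3.3036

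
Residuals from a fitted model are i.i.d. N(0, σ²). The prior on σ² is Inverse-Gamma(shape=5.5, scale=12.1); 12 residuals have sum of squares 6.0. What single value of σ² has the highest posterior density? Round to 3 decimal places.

Posterior: Inverse-Gamma(shape = 5.5+12/2 = 11.5, scale = 12.1+6.0/2 = 15.1).
Mode = β/(α+1) = 15.1/12.5 = 1.208.
Mean = β/(α−1) = 15.1/10.5 = 1.438.
This is the posterior mode — the MAP estimate.

1.208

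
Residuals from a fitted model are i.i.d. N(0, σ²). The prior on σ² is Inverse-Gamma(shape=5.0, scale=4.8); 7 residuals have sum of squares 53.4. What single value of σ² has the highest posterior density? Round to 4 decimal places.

Posterior: Inverse-Gamma(shape = 5.0+7/2 = 8.5, scale = 4.8+53.4/2 = 31.5).
Mode = β/(α+1) = 31.5/9.5 = 3.3158.
Mean = β/(α−1) = 31.5/7.5 = 4.2000.
This is the posterior mode — the MAP estimate.

3.3158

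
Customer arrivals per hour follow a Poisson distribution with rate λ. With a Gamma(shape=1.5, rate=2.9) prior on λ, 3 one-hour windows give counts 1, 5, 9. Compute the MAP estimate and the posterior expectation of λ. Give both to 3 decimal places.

MAP estimate = 2.627, posterior expectation = 2.797

Σ counts = 15. Posterior: Gamma(shape = 1.5+15 = 16.5, rate = 2.9+3 = 5.9).
Mode = (α−1)/β = 15.5/5.9 = 2.627.
Mean = α/β = 16.5/5.9 = 2.797.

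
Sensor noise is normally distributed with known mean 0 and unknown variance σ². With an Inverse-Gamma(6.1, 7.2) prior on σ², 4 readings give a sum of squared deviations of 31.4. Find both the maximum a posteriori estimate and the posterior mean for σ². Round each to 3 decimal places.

Posterior: Inverse-Gamma(shape = 6.1+4/2 = 8.1, scale = 7.2+31.4/2 = 22.9).
Mode = β/(α+1) = 22.9/9.1 = 2.516.
Mean = β/(α−1) = 22.9/7.1 = 3.225.

σ²_MAP = 2.516, E[σ²|data] = 3.225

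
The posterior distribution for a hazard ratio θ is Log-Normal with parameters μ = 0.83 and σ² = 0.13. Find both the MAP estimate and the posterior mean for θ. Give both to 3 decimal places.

Mode = exp(μ − σ²) = exp(0.70) = 2.014.
Mean = exp(μ + σ²/2) = exp(0.895) = 2.447.

θ_MAP = 2.014, E[θ|data] = 2.447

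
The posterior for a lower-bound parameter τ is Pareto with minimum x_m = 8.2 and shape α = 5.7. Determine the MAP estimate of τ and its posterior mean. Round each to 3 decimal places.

The Pareto density is strictly decreasing on [x_m, ∞), so the mode is x_m = 8.200.
Mean = α·x_m/(α−1) = 5.7·8.2/4.7 = 9.945.

MAP = 8.200; posterior mean = 9.945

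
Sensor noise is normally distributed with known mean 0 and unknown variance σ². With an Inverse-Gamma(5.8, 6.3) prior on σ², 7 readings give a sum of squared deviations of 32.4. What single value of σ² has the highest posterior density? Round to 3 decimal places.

2.184

Posterior: Inverse-Gamma(shape = 5.8+7/2 = 9.3, scale = 6.3+32.4/2 = 22.5).
Mode = β/(α+1) = 22.5/10.3 = 2.184.
Mean = β/(α−1) = 22.5/8.3 = 2.711.
This is the posterior mode — the MAP estimate.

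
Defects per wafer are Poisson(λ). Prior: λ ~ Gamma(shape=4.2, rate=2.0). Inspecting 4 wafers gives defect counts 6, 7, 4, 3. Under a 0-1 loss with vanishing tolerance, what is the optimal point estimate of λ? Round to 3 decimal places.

Σ counts = 20. Posterior: Gamma(shape = 4.2+20 = 24.2, rate = 2.0+4 = 6.0).
Mode = (α−1)/β = 23.2/6.0 = 3.867.
Mean = α/β = 24.2/6.0 = 4.033.
This is the posterior mode — the MAP estimate.

3.867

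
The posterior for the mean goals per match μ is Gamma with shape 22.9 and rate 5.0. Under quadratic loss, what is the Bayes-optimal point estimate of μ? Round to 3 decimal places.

Mode = (α−1)/β = 21.9/5.0 = 4.380.
Mean = α/β = 22.9/5.0 = 4.580.
Quadratic loss ⇒ the optimal estimator is the posterior mean.

4.580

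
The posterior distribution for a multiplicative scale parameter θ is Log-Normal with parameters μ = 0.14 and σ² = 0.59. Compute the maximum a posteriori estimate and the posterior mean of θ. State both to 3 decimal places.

Mode = exp(μ − σ²) = exp(-0.45) = 0.638.
Mean = exp(μ + σ²/2) = exp(0.435) = 1.545.

θ_MAP = 0.638, E[θ|data] = 1.545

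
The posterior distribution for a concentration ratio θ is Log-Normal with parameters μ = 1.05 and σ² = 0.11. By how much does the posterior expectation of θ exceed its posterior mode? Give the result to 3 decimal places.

Mode = exp(μ − σ²) = exp(0.94) = 2.560.
Mean = exp(μ + σ²/2) = exp(1.105) = 3.019.
Difference = 3.019 − 2.560 = 0.459.

0.459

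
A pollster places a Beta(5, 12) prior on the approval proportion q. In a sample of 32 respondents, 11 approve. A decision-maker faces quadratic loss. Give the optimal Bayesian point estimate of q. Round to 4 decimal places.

0.3265

Posterior: Beta(5+11, 12+21) = Beta(16, 33).
Mode = (16−1)/(16+33−2) = 15/47 = 0.3191.
Mean = 16/(16+33) = 16/49 = 0.3265.
Quadratic loss ⇒ the optimal estimator is the posterior mean.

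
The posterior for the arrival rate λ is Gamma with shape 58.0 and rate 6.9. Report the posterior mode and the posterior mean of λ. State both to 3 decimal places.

posterior mode = 8.261, posterior mean = 8.406

Mode = (α−1)/β = 57.0/6.9 = 8.261.
Mean = α/β = 58.0/6.9 = 8.406.
Mean > mode: the posterior has a right tail.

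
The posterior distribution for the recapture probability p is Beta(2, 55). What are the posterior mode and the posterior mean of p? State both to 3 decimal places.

Mode = (2−1)/(2+55−2) = 1/55 = 0.018.
Mean = 2/(2+55) = 2/57 = 0.035.

p_MAP = 0.018, E[p|data] = 0.035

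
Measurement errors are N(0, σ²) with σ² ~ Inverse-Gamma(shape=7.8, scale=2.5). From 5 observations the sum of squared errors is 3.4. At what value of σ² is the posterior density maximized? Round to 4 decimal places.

Posterior: Inverse-Gamma(shape = 7.8+5/2 = 10.3, scale = 2.5+3.4/2 = 4.2).
Mode = β/(α+1) = 4.2/11.3 = 0.3717.
Mean = β/(α−1) = 4.2/9.3 = 0.4516.
This is the posterior mode — the MAP estimate.

0.3717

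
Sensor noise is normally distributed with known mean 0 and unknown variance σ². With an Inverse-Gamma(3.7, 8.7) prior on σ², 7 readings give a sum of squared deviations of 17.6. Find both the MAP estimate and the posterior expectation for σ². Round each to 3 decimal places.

MAP estimate = 2.134, posterior expectation = 2.823

Posterior: Inverse-Gamma(shape = 3.7+7/2 = 7.2, scale = 8.7+17.6/2 = 17.5).
Mode = β/(α+1) = 17.5/8.2 = 2.134.
Mean = β/(α−1) = 17.5/6.2 = 2.823.
The posterior is right-skewed, so the mean exceeds the mode.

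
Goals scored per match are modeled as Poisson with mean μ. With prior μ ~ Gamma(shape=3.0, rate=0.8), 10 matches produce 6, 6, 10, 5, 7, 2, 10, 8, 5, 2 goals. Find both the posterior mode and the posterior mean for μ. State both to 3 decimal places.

Σ counts = 61. Posterior: Gamma(shape = 3.0+61 = 64.0, rate = 0.8+10 = 10.8).
Mode = (α−1)/β = 63.0/10.8 = 5.833.
Mean = α/β = 64.0/10.8 = 5.926.
The posterior is right-skewed, so the mean exceeds the mode.

posterior mode = 5.833, posterior mean = 5.926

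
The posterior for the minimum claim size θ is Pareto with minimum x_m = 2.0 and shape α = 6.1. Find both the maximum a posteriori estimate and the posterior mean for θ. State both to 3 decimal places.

The Pareto density is strictly decreasing on [x_m, ∞), so the mode is x_m = 2.000.
Mean = α·x_m/(α−1) = 6.1·2.0/5.1 = 2.392.

MAP: 2.000. Posterior mean: 2.392.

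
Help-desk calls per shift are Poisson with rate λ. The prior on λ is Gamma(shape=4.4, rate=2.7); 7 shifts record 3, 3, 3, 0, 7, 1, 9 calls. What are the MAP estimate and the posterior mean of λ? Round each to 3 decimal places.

Σ counts = 26. Posterior: Gamma(shape = 4.4+26 = 30.4, rate = 2.7+7 = 9.7).
Mode = (α−1)/β = 29.4/9.7 = 3.031.
Mean = α/β = 30.4/9.7 = 3.134.
The mean is pulled above the mode by the posterior's right skew.

MAP estimate = 3.031, posterior mean = 3.134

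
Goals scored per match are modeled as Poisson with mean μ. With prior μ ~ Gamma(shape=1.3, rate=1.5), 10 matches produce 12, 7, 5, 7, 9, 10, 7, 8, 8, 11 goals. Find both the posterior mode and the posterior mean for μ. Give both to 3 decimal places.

μ_MAP = 7.330, E[μ|data] = 7.417

Σ counts = 84. Posterior: Gamma(shape = 1.3+84 = 85.3, rate = 1.5+10 = 11.5).
Mode = (α−1)/β = 84.3/11.5 = 7.330.
Mean = α/β = 85.3/11.5 = 7.417.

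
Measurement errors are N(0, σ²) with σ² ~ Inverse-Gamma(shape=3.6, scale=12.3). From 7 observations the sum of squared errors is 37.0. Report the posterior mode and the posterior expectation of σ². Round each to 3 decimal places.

Posterior: Inverse-Gamma(shape = 3.6+7/2 = 7.1, scale = 12.3+37.0/2 = 30.8).
Mode = β/(α+1) = 30.8/8.1 = 3.802.
Mean = β/(α−1) = 30.8/6.1 = 5.049.

posterior mode = 3.802, posterior expectation = 5.049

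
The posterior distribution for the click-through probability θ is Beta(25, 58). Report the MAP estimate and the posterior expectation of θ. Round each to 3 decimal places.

Mode = (25−1)/(25+58−2) = 24/81 = 0.296.
Mean = 25/(25+58) = 25/83 = 0.301.
Mean > mode: the posterior has a right tail.

MAP = 0.296, posterior mean = 0.301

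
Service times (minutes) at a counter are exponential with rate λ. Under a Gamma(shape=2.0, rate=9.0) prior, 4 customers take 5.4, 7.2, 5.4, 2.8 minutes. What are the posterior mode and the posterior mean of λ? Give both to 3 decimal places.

Σ times = 20.8. Posterior: Gamma(shape = 2.0+4 = 6.0, rate = 9.0+20.8 = 29.8).
Mode = (α−1)/β = 5.0/29.8 = 0.168.
Mean = α/β = 6.0/29.8 = 0.201.

MAP = 0.168, posterior mean = 0.201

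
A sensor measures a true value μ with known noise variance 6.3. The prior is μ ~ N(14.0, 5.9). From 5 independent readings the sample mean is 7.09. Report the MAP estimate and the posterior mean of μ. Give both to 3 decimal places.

MAP estimate = 8.306, posterior mean = 8.306

Posterior for μ is Normal. Precision-weighted mean: (1/5.9·14.0 + 5/6.3·7.09) / (1/5.9 + 5/6.3) = 8.306.
A Normal posterior is symmetric, so mode = mean.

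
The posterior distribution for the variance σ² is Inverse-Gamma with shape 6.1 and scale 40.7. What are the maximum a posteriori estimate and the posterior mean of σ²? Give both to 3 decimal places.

Mode = β/(α+1) = 40.7/7.1 = 5.732.
Mean = β/(α−1) = 40.7/5.1 = 7.980.
Right-skewed posterior ⇒ mode < mean.

MAP = 5.732; posterior mean = 7.980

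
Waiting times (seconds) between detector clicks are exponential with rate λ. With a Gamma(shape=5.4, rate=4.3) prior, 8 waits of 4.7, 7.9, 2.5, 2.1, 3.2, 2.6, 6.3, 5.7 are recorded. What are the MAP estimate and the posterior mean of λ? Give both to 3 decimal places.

Σ times = 35.0. Posterior: Gamma(shape = 5.4+8 = 13.4, rate = 4.3+35.0 = 39.3).
Mode = (α−1)/β = 12.4/39.3 = 0.316.
Mean = α/β = 13.4/39.3 = 0.341.
The posterior is right-skewed, so the mean exceeds the mode.

MAP estimate = 0.316, posterior mean = 0.341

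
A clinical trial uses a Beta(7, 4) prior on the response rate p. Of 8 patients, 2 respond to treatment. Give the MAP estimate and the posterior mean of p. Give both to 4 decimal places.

MAP: 0.4706. Posterior mean: 0.4737.

Posterior: Beta(7+2, 4+6) = Beta(9, 10).
Mode = (9−1)/(9+10−2) = 8/17 = 0.4706.
Mean = 9/(9+10) = 9/19 = 0.4737.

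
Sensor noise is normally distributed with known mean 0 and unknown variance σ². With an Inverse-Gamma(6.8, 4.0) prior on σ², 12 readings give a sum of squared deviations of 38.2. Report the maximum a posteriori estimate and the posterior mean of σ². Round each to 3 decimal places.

MAP = 1.674, posterior mean = 1.958

Posterior: Inverse-Gamma(shape = 6.8+12/2 = 12.8, scale = 4.0+38.2/2 = 23.1).
Mode = β/(α+1) = 23.1/13.8 = 1.674.
Mean = β/(α−1) = 23.1/11.8 = 1.958.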